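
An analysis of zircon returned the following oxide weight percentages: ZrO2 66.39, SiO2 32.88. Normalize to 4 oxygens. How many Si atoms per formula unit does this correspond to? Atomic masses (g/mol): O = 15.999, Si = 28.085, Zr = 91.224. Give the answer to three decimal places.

66.39 wt% ZrO2 ÷ 123.222 g/mol = 0.53878 mol, giving 0.53878 Zr and 1.07756 O.
32.88 wt% SiO2 ÷ 60.083 g/mol = 0.54724 mol, giving 0.54724 Si and 1.09448 O.
Oxygen sums to 2.17204; scaling by 4/2.17204 = 1.84159 puts the formula on 4 O.
Si: 0.54724 × 1.84159 = 1.008 atoms per formula unit.

1.008 Si apfu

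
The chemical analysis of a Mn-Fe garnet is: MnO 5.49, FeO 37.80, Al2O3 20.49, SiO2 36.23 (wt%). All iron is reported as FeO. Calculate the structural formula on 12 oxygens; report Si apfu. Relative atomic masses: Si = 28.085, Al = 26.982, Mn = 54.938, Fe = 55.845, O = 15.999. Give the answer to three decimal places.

5.49 wt% MnO ÷ 70.937 g/mol = 0.07739 mol, giving 0.07739 Mn and 0.07739 O.
37.80 wt% FeO ÷ 71.844 g/mol = 0.52614 mol, giving 0.52614 Fe and 0.52614 O.
20.49 wt% Al2O3 ÷ 101.961 g/mol = 0.20096 mol, giving 0.40192 Al and 0.60288 O.
36.23 wt% SiO2 ÷ 60.083 g/mol = 0.60300 mol, giving 0.60300 Si and 1.20600 O.
Oxygen sums to 2.41241; scaling by 12/2.41241 = 4.97428 puts the formula on 12 O.
Si: 0.60300 × 4.97428 = 2.999 atoms per formula unit.

2.999 Si apfu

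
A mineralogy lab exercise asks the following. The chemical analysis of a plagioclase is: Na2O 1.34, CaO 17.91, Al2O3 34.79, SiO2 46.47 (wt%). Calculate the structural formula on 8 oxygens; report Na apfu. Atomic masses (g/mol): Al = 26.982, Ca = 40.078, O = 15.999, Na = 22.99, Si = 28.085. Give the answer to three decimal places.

1.34 wt% Na2O ÷ 61.979 g/mol = 0.02162 mol, giving 0.04324 Na and 0.02162 O.
17.91 wt% CaO ÷ 56.077 g/mol = 0.31938 mol, giving 0.31938 Ca and 0.31938 O.
34.79 wt% Al2O3 ÷ 101.961 g/mol = 0.34121 mol, giving 0.68242 Al and 1.02363 O.
46.47 wt% SiO2 ÷ 60.083 g/mol = 0.77343 mol, giving 0.77343 Si and 1.54686 O.
Oxygen sums to 2.91149; scaling by 8/2.91149 = 2.74773 puts the formula on 8 O.
Na: 0.04324 × 2.74773 = 0.119 atoms per formula unit.

0.119 Na apfu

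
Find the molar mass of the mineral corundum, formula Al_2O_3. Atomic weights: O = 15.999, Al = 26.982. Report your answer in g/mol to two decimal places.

Al: 2 × 26.982 = 53.9640
O: 3 × 15.999 = 47.9970
Summing the contributions gives the formula mass.

101.96 g/mol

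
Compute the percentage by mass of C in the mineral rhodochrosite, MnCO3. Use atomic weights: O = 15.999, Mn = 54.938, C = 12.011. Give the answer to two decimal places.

Molar mass of MnCO3: 1×54.938 + 1×12.011 + 3×15.999 = 114.946 g/mol.
Mass of C per formula unit: 1 × 12.011 = 12.011 g.
Weight fraction C = 12.011 / 114.946 = 0.1045.

10.45 mass %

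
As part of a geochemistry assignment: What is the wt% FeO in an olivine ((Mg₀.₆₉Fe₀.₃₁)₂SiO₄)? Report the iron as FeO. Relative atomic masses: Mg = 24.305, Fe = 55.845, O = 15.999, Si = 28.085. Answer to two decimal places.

Formula mass = 160.246 g/mol.
0.62 Fe → 0.6200 mol FeO per formula unit; M(FeO) = 71.844, so FeO mass = 44.543 g.
44.543/160.246 × 100 = 27.80 wt%.

27.80 wt%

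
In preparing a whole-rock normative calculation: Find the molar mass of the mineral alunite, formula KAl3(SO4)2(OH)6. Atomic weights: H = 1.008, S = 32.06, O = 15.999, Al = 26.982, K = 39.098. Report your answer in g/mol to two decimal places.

K: 1 × 39.098 = 39.0980
Al: 3 × 26.982 = 80.9460
S: 2 × 32.06 = 64.1200
O: 14 × 15.999 = 223.9860
H: 6 × 1.008 = 6.0480
Summing the contributions gives the formula mass.

414.20 g/mol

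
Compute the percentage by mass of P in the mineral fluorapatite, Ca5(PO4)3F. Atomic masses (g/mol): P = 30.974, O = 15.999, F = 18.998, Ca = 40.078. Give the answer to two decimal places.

Formula mass = 5×40.078 + 3×30.974 + 12×15.999 + 1×18.998 = 504.298 g/mol, of which 92.922 g is P.
So P makes up 92.922/504.298 = 0.1843 of the mass, i.e. 18.43%.

18.43 weight percent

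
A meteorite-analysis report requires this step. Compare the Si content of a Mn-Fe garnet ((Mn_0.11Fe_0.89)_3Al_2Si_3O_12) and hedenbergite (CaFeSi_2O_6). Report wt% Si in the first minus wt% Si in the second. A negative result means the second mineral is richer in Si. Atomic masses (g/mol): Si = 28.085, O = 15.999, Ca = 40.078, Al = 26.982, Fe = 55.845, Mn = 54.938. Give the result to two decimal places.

First mineral: 84.255 g Si in 497.443 g formula = 16.94 wt% Si.
Second mineral: 56.170 g Si in 248.087 g formula = 22.64 wt% Si.
16.94% − 22.64% gives a difference of -5.70 percentage points.

-5.70 percentage points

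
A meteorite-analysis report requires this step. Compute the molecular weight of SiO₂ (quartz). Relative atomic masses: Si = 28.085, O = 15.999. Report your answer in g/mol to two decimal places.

60.08 g/mol

Si: 1 × 28.085 = 28.0850
O: 2 × 15.999 = 31.9980
Summing the contributions gives the formula mass.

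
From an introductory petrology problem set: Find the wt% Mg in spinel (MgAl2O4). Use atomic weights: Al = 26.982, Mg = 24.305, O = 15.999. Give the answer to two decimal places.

17.08 wt%

Molar mass of MgAl2O4: 1×24.305 + 2×26.982 + 4×15.999 = 142.265 g/mol.
Mass of Mg per formula unit: 1 × 24.305 = 24.305 g.
Weight fraction Mg = 24.305 / 142.265 = 0.1708.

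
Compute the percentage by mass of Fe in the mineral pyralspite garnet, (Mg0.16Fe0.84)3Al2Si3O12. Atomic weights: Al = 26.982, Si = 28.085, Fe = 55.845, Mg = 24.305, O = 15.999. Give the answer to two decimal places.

29.16 weight percent

Molar mass of (Mg0.16Fe0.84)3Al2Si3O12: 0.48*24.305 + 2.52*55.845 + 2*26.982 + 3*28.085 + 12*15.999 = 482.603 g/mol.
Mass of Fe per formula unit: 2.52 × 55.845 = 140.729 g.
Weight fraction Fe = 140.729 / 482.603 = 0.2916.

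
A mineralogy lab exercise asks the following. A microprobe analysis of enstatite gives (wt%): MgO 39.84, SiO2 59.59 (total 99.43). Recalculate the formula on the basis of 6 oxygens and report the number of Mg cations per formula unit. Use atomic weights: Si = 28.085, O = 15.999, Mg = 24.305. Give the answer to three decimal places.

39.84 wt% MgO ÷ 40.304 g/mol = 0.98849 mol, giving 0.98849 Mg and 0.98849 O.
59.59 wt% SiO2 ÷ 60.083 g/mol = 0.99179 mol, giving 0.99179 Si and 1.98358 O.
Oxygen sums to 2.97207; scaling by 6/2.97207 = 2.01879 puts the formula on 6 O.
Mg: 0.98849 × 2.01879 = 1.996 atoms per formula unit.

1.996 Mg apfu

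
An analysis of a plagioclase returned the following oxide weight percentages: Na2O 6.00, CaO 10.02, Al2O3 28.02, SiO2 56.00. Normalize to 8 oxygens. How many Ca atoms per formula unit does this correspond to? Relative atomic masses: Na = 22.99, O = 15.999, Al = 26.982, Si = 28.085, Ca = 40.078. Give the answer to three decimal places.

0.482 Ca apfu

6.00 wt% Na2O ÷ 61.979 g/mol = 0.09681 mol, giving 0.19362 Na and 0.09681 O.
10.02 wt% CaO ÷ 56.077 g/mol = 0.17868 mol, giving 0.17868 Ca and 0.17868 O.
28.02 wt% Al2O3 ÷ 101.961 g/mol = 0.27481 mol, giving 0.54962 Al and 0.82443 O.
56.00 wt% SiO2 ÷ 60.083 g/mol = 0.93204 mol, giving 0.93204 Si and 1.86408 O.
Oxygen sums to 2.96400; scaling by 8/2.96400 = 2.69906 puts the formula on 8 O.
Ca: 0.17868 × 2.69906 = 0.482 atoms per formula unit.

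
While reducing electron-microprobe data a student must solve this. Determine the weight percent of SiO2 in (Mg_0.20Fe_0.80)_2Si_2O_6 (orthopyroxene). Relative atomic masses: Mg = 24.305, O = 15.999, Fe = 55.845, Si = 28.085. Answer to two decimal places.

Molar mass of (Mg_0.20Fe_0.80)_2Si_2O_6 = 0.40·24.305 + 1.60·55.845 + 2·28.085 + 6·15.999 = 251.238 g/mol.
Each formula unit contains 2 Si, equivalent to 2/1 = 2.0000 mol SiO2.
M(SiO2) = 1×28.085 + 2×15.999 = 60.083 g/mol.
Mass of SiO2 per formula unit = 2.0000 × 60.083 = 120.166 g.
SiO2 wt% = 120.166 / 251.238 × 100 = 47.83%.

47.83 wt%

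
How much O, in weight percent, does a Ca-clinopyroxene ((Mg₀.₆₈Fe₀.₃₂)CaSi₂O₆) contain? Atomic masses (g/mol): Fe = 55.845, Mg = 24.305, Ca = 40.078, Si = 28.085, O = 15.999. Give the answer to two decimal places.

42.36 weight percent

Molar mass of (Mg₀.₆₈Fe₀.₃₂)CaSi₂O₆: 0.68·24.305 + 0.32·55.845 + 1·40.078 + 2·28.085 + 6·15.999 = 226.640 g/mol.
Mass of O per formula unit: 6 × 15.999 = 95.994 g.
Weight fraction O = 95.994 / 226.640 = 0.4236.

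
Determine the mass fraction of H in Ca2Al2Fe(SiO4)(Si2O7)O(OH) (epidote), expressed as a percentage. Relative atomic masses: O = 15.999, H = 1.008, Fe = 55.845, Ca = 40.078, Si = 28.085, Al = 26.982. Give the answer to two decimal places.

0.21 weight percent

Molar mass of Ca2Al2Fe(SiO4)(Si2O7)O(OH): 2×40.078 + 2×26.982 + 1×55.845 + 3×28.085 + 13×15.999 + 1×1.008 = 483.215 g/mol.
Mass of H per formula unit: 1 × 1.008 = 1.008 g.
Weight fraction H = 1.008 / 483.215 = 0.0021.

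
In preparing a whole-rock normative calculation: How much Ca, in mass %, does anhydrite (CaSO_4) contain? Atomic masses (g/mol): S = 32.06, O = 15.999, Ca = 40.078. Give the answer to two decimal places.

29.44 mass %

M(CaSO_4) = 136.134 g/mol.
Ca contributes 1 × 40.078 = 40.078 g per mole.
40.078/136.134 = 0.2944 → 29.44%.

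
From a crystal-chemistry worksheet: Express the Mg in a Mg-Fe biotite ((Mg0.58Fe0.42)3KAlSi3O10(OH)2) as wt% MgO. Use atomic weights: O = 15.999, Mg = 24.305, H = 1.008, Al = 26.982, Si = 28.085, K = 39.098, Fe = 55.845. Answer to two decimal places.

Formula mass = 456.994 g/mol.
1.74 Mg → 1.7400 mol MgO per formula unit; M(MgO) = 40.304, so MgO mass = 70.129 g.
70.129/456.994 × 100 = 15.35 wt%.

15.35 wt%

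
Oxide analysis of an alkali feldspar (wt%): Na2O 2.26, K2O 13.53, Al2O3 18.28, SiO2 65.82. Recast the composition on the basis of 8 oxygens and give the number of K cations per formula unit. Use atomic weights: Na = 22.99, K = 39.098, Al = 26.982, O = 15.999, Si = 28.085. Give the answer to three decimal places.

0.790 K apfu

Na2O (M=61.979): mol = 0.03646; Na = 0.07292, O = 0.03646.
K2O (M=94.195): mol = 0.14364; K = 0.28728, O = 0.14364.
Al2O3 (M=101.961): mol = 0.17928; Al = 0.35856, O = 0.53784.
SiO2 (M=60.083): mol = 1.09548; Si = 1.09548, O = 2.19096.
ΣO = 2.90890; factor = 8/ΣO = 2.75018.
K apfu = 0.28728 × 2.75018 = 0.790.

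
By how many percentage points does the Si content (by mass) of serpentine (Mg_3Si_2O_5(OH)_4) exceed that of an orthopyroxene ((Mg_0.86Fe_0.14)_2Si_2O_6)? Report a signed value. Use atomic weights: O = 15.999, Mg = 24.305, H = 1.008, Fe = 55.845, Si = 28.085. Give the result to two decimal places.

First mineral: 56.170 g Si in 277.108 g formula = 20.27 wt% Si.
Second mineral: 56.170 g Si in 209.605 g formula = 26.80 wt% Si.
20.27% − 26.80% gives a difference of -6.53 percentage points.

-6.53 percentage points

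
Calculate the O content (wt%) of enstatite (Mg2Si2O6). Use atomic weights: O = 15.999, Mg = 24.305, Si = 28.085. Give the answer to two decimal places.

47.81 wt%

Molar mass of Mg2Si2O6: 2*24.305 + 2*28.085 + 6*15.999 = 200.774 g/mol.
Mass of O per formula unit: 6 × 15.999 = 95.994 g.
Weight fraction O = 95.994 / 200.774 = 0.4781.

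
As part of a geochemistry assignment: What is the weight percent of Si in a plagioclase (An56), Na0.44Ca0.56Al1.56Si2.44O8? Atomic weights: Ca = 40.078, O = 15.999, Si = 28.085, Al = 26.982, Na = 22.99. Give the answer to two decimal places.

Molar mass of Na0.44Ca0.56Al1.56Si2.44O8: 0.44·22.99 + 0.56·40.078 + 1.56·26.982 + 2.44·28.085 + 8·15.999 = 271.171 g/mol.
Mass of Si per formula unit: 2.44 × 28.085 = 68.527 g.
Weight fraction Si = 68.527 / 271.171 = 0.2527.

25.27 wt%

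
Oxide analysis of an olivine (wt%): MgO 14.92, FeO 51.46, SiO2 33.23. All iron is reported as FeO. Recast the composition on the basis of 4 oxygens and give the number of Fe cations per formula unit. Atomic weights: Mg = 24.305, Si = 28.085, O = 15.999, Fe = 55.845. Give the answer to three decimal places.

1.307 Fe apfu

14.92 wt% MgO ÷ 40.304 g/mol = 0.37019 mol, giving 0.37019 Mg and 0.37019 O.
51.46 wt% FeO ÷ 71.844 g/mol = 0.71627 mol, giving 0.71627 Fe and 0.71627 O.
33.23 wt% SiO2 ÷ 60.083 g/mol = 0.55307 mol, giving 0.55307 Si and 1.10614 O.
Oxygen sums to 2.19260; scaling by 4/2.19260 = 1.82432 puts the formula on 4 O.
Fe: 0.71627 × 1.82432 = 1.307 atoms per formula unit.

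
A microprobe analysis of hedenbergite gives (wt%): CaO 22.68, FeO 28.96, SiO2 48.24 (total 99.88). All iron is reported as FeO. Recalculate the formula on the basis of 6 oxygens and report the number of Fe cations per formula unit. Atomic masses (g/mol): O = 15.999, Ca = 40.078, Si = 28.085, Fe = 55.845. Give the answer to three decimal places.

CaO: 22.68/56.077 = 0.40444 mol → 0.40444 mol Ca, 0.40444 mol O.
FeO: 28.96/71.844 = 0.40310 mol → 0.40310 mol Fe, 0.40310 mol O.
SiO2: 48.24/60.083 = 0.80289 mol → 0.80289 mol Si, 1.60578 mol O.
Total oxygen = 2.41332 mol. Normalization factor = 6/2.41332 = 2.48620.
Fe per 6 O = 0.40310 × 2.48620 = 1.002.

1.002 Fe apfu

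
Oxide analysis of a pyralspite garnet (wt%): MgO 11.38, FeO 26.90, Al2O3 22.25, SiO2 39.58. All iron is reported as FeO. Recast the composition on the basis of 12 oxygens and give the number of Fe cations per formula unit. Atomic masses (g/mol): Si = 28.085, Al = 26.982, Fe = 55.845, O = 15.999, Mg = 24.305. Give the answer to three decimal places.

1.709 Fe apfu

11.38 wt% MgO ÷ 40.304 g/mol = 0.28235 mol, giving 0.28235 Mg and 0.28235 O.
26.90 wt% FeO ÷ 71.844 g/mol = 0.37442 mol, giving 0.37442 Fe and 0.37442 O.
22.25 wt% Al2O3 ÷ 101.961 g/mol = 0.21822 mol, giving 0.43644 Al and 0.65466 O.
39.58 wt% SiO2 ÷ 60.083 g/mol = 0.65876 mol, giving 0.65876 Si and 1.31752 O.
Oxygen sums to 2.62895; scaling by 12/2.62895 = 4.56456 puts the formula on 12 O.
Fe: 0.37442 × 4.56456 = 1.709 atoms per formula unit.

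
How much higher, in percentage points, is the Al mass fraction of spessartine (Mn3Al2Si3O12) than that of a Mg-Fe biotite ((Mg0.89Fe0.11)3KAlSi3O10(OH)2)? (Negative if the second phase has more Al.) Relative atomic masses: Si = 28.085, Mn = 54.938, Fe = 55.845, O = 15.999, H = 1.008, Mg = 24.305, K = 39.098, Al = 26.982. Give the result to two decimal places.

4.59 percentage points

M(Mn3Al2Si3O12) = 495.021 g/mol, so wt% Al = 53.964/495.021 × 100 = 10.90%.
M((Mg0.89Fe0.11)3KAlSi3O10(OH)2) = 427.662 g/mol, so wt% Al = 26.982/427.662 × 100 = 6.31%.
10.90 − 6.31 = 4.59 pp.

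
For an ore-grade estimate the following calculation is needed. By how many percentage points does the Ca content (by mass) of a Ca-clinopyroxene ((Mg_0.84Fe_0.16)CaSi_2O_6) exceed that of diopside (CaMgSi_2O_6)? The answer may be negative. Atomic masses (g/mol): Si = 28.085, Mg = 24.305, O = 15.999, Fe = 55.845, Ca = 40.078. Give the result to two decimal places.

-0.42 percentage points

Ca in (Mg_0.84Fe_0.16)CaSi_2O_6: molar mass 221.593 g/mol; 1×40.078 = 40.078 g → 18.09 wt%.
Ca in CaMgSi_2O_6: molar mass 216.547 g/mol; 1×40.078 = 40.078 g → 18.51 wt%.
Difference = 18.09 − 18.51 = -0.42 percentage points.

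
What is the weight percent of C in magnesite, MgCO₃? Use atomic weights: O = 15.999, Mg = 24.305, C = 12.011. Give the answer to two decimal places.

Molar mass of MgCO₃: 1×24.305 + 1×12.011 + 3×15.999 = 84.313 g/mol.
Mass of C per formula unit: 1 × 12.011 = 12.011 g.
Weight fraction C = 12.011 / 84.313 = 0.1425.

14.25 weight percent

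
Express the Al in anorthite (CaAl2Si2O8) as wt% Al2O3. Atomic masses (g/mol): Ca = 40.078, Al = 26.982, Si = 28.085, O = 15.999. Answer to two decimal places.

Formula mass = 278.204 g/mol.
2 Al → 1.0000 mol Al2O3 per formula unit; M(Al2O3) = 101.961, so Al2O3 mass = 101.961 g.
101.961/278.204 × 100 = 36.65 wt%.

36.65 wt%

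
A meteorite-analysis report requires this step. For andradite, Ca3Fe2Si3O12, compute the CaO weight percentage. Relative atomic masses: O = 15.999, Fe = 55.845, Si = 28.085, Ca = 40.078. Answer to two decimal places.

Molar mass of Ca3Fe2Si3O12 = 3·40.078 + 2·55.845 + 3·28.085 + 12·15.999 = 508.167 g/mol.
Each formula unit contains 3 Ca, equivalent to 3/1 = 3.0000 mol CaO.
M(CaO) = 1×40.078 + 1×15.999 = 56.077 g/mol.
Mass of CaO per formula unit = 3.0000 × 56.077 = 168.231 g.
CaO wt% = 168.231 / 508.167 × 100 = 33.11%.

33.11 wt%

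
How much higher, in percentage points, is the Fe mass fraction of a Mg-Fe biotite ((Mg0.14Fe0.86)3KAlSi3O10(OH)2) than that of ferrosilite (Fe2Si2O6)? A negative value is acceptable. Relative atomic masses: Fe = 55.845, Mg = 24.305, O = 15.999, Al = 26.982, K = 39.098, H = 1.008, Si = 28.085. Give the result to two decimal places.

-13.43 percentage points

M((Mg0.14Fe0.86)3KAlSi3O10(OH)2) = 498.627 g/mol, so wt% Fe = 144.080/498.627 × 100 = 28.90%.
M(Fe2Si2O6) = 263.854 g/mol, so wt% Fe = 111.690/263.854 × 100 = 42.33%.
28.90 − 42.33 = -13.43 pp.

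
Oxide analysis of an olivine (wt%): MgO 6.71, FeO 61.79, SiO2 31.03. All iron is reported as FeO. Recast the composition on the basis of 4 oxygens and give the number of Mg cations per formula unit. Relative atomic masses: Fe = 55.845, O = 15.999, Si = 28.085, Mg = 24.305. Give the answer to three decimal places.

0.323 Mg apfu

MgO (M=40.304): mol = 0.16648; Mg = 0.16648, O = 0.16648.
FeO (M=71.844): mol = 0.86006; Fe = 0.86006, O = 0.86006.
SiO2 (M=60.083): mol = 0.51645; Si = 0.51645, O = 1.03290.
ΣO = 2.05944; factor = 4/ΣO = 1.94228.
Mg apfu = 0.16648 × 1.94228 = 0.323.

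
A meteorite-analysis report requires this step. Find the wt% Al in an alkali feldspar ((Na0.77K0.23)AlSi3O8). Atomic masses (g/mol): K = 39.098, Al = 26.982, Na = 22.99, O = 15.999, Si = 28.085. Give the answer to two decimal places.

M((Na0.77K0.23)AlSi3O8) = 265.924 g/mol.
Al contributes 1 × 26.982 = 26.982 g per mole.
26.982/265.924 = 0.1015 → 10.15%.

10.15 wt%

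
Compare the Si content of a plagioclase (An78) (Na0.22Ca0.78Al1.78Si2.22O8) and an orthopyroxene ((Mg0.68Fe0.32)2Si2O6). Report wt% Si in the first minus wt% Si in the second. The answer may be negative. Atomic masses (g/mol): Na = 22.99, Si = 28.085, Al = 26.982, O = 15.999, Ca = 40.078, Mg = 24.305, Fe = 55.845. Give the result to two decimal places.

First mineral: 62.349 g Si in 274.687 g formula = 22.70 wt% Si.
Second mineral: 56.170 g Si in 220.960 g formula = 25.42 wt% Si.
22.70% − 25.42% gives a difference of -2.72 percentage points.

-2.72 percentage points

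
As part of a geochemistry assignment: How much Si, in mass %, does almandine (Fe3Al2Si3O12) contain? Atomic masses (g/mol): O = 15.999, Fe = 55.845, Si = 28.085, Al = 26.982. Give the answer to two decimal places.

16.93 mass %

Formula mass = 3·55.845 + 2·26.982 + 3·28.085 + 12·15.999 = 497.742 g/mol, of which 84.255 g is Si.
So Si makes up 84.255/497.742 = 0.1693 of the mass, i.e. 16.93%.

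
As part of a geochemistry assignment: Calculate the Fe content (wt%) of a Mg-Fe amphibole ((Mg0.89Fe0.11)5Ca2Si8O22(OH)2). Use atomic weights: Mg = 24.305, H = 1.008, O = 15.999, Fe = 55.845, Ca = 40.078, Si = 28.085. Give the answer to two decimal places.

3.70 wt%

Molar mass of (Mg0.89Fe0.11)5Ca2Si8O22(OH)2: 4.45×24.305 + 0.55×55.845 + 2×40.078 + 8×28.085 + 24×15.999 + 2×1.008 = 829.700 g/mol.
Mass of Fe per formula unit: 0.55 × 55.845 = 30.715 g.
Weight fraction Fe = 30.715 / 829.700 = 0.0370.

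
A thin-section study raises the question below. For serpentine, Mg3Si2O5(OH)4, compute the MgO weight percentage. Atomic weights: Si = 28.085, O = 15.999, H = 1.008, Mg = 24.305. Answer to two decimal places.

Formula mass = 277.108 g/mol.
3 Mg → 3.0000 mol MgO per formula unit; M(MgO) = 40.304, so MgO mass = 120.912 g.
120.912/277.108 × 100 = 43.63 wt%.

43.63 wt%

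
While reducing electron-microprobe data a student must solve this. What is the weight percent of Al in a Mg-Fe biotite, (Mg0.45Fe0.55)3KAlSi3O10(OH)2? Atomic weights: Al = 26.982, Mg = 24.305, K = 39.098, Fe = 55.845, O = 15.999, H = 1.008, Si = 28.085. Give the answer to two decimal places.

Formula mass = 1.35×24.305 + 1.65×55.845 + 1×39.098 + 1×26.982 + 3×28.085 + 12×15.999 + 2×1.008 = 469.295 g/mol, of which 26.982 g is Al.
So Al makes up 26.982/469.295 = 0.0575 of the mass, i.e. 5.75%.

5.75 mass %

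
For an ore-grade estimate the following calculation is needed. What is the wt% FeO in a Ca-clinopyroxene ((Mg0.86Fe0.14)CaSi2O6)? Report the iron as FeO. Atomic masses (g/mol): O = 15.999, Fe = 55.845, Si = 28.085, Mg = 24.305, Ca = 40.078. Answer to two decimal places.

Formula mass = 220.963 g/mol.
0.14 Fe → 0.1400 mol FeO per formula unit; M(FeO) = 71.844, so FeO mass = 10.058 g.
10.058/220.963 × 100 = 4.55 wt%.

4.55 wt%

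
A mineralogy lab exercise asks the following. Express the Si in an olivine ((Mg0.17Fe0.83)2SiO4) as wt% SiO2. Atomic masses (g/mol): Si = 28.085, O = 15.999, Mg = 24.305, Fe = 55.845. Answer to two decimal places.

31.12 wt%

Molar mass of (Mg0.17Fe0.83)2SiO4 = 0.34*24.305 + 1.66*55.845 + 1*28.085 + 4*15.999 = 193.047 g/mol.
Each formula unit contains 1 Si, equivalent to 1/1 = 1.0000 mol SiO2.
M(SiO2) = 1×28.085 + 2×15.999 = 60.083 g/mol.
Mass of SiO2 per formula unit = 1.0000 × 60.083 = 60.083 g.
SiO2 wt% = 60.083 / 193.047 × 100 = 31.12%.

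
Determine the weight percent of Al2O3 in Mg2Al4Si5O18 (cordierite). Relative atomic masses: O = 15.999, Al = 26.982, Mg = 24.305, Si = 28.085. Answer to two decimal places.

34.86 wt%

Molar mass of Mg2Al4Si5O18 = 2×24.305 + 4×26.982 + 5×28.085 + 18×15.999 = 584.945 g/mol.
Each formula unit contains 4 Al, equivalent to 4/2 = 2.0000 mol Al2O3.
M(Al2O3) = 2×26.982 + 3×15.999 = 101.961 g/mol.
Mass of Al2O3 per formula unit = 2.0000 × 101.961 = 203.922 g.
Al2O3 wt% = 203.922 / 584.945 × 100 = 34.86%.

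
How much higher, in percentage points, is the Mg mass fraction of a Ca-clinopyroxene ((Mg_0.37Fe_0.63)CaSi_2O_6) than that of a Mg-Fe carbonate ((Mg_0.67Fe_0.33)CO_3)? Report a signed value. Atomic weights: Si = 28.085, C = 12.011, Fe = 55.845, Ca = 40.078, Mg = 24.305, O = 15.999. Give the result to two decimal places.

-13.39 percentage points

Mg in (Mg_0.37Fe_0.63)CaSi_2O_6: molar mass 236.417 g/mol; 0.37×24.305 = 8.993 g → 3.80 wt%.
Mg in (Mg_0.67Fe_0.33)CO_3: molar mass 94.721 g/mol; 0.67×24.305 = 16.284 g → 17.19 wt%.
Difference = 3.80 − 17.19 = -13.39 percentage points.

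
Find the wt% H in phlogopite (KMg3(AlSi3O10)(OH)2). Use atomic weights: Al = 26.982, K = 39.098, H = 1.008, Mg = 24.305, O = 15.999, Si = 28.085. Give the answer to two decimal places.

Molar mass of KMg3(AlSi3O10)(OH)2: 1·39.098 + 3·24.305 + 1·26.982 + 3·28.085 + 12·15.999 + 2·1.008 = 417.254 g/mol.
Mass of H per formula unit: 2 × 1.008 = 2.016 g.
Weight fraction H = 2.016 / 417.254 = 0.0048.

0.48 mass %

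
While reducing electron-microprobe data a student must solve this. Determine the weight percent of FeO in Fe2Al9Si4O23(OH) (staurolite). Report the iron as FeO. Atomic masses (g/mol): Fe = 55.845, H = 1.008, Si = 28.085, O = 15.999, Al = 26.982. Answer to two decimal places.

M(Fe2Al9Si4O23(OH)) = 851.852 g/mol; M(FeO) = 71.844 g/mol.
Moles FeO per formula unit = 2 Fe ÷ 1 = 2.0000.
FeO fraction = (2.0000 × 71.844) / 851.852 = 143.688/851.852 = 0.1687.

16.87 wt%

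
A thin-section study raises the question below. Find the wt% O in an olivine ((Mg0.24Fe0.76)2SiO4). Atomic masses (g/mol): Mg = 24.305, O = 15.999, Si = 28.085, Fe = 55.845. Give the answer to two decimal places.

33.93 wt%

M((Mg0.24Fe0.76)2SiO4) = 188.632 g/mol.
O contributes 4 × 15.999 = 63.996 g per mole.
63.996/188.632 = 0.3393 → 33.93%.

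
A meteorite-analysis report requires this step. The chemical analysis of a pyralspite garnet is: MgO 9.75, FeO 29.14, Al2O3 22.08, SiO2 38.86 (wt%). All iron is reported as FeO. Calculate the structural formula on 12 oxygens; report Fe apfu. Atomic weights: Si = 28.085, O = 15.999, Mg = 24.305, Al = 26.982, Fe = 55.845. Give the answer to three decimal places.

1.879 Fe apfu

9.75 wt% MgO ÷ 40.304 g/mol = 0.24191 mol, giving 0.24191 Mg and 0.24191 O.
29.14 wt% FeO ÷ 71.844 g/mol = 0.40560 mol, giving 0.40560 Fe and 0.40560 O.
22.08 wt% Al2O3 ÷ 101.961 g/mol = 0.21655 mol, giving 0.43310 Al and 0.64965 O.
38.86 wt% SiO2 ÷ 60.083 g/mol = 0.64677 mol, giving 0.64677 Si and 1.29354 O.
Oxygen sums to 2.59070; scaling by 12/2.59070 = 4.63195 puts the formula on 12 O.
Fe: 0.40560 × 4.63195 = 1.879 atoms per formula unit.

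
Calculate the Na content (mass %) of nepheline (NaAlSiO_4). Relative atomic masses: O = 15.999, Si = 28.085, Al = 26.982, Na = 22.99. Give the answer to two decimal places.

Formula mass = 1×22.99 + 1×26.982 + 1×28.085 + 4×15.999 = 142.053 g/mol, of which 22.990 g is Na.
So Na makes up 22.990/142.053 = 0.1618 of the mass, i.e. 16.18%.

16.18 mass %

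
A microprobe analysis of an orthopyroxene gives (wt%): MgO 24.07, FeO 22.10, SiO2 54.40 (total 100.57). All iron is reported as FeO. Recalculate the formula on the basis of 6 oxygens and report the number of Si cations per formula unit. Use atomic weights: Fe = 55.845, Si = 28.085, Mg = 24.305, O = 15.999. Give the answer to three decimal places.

2.000 Si apfu

MgO (M=40.304): mol = 0.59721; Mg = 0.59721, O = 0.59721.
FeO (M=71.844): mol = 0.30761; Fe = 0.30761, O = 0.30761.
SiO2 (M=60.083): mol = 0.90541; Si = 0.90541, O = 1.81082.
ΣO = 2.71564; factor = 6/ΣO = 2.20942.
Si apfu = 0.90541 × 2.20942 = 2.000.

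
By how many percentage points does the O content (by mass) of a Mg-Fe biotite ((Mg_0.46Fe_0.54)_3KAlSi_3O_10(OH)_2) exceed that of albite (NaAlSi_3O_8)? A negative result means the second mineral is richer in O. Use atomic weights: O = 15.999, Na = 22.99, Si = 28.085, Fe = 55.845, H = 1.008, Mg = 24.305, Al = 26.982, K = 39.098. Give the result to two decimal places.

-7.82 percentage points

First mineral: 191.988 g O in 468.349 g formula = 40.99 wt% O.
Second mineral: 127.992 g O in 262.219 g formula = 48.81 wt% O.
40.99% − 48.81% gives a difference of -7.82 percentage points.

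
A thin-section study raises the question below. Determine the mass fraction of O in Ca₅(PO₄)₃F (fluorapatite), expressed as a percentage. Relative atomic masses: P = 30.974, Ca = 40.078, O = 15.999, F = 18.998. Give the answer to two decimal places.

Formula mass = 5*40.078 + 3*30.974 + 12*15.999 + 1*18.998 = 504.298 g/mol, of which 191.988 g is O.
So O makes up 191.988/504.298 = 0.3807 of the mass, i.e. 38.07%.

38.07 mass %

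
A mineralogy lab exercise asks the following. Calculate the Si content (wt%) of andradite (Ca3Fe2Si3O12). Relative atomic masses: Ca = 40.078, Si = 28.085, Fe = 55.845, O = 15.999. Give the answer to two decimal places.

Formula mass = 3·40.078 + 2·55.845 + 3·28.085 + 12·15.999 = 508.167 g/mol, of which 84.255 g is Si.
So Si makes up 84.255/508.167 = 0.1658 of the mass, i.e. 16.58%.

16.58 wt%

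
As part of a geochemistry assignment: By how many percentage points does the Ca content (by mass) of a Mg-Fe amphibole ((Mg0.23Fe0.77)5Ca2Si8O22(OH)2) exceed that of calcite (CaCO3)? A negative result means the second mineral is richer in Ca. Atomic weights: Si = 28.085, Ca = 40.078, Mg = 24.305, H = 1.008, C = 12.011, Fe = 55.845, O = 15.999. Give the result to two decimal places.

Ca in (Mg0.23Fe0.77)5Ca2Si8O22(OH)2: molar mass 933.782 g/mol; 2×40.078 = 80.156 g → 8.58 wt%.
Ca in CaCO3: molar mass 100.086 g/mol; 1×40.078 = 40.078 g → 40.04 wt%.
Difference = 8.58 − 40.04 = -31.46 percentage points.

-31.46 percentage points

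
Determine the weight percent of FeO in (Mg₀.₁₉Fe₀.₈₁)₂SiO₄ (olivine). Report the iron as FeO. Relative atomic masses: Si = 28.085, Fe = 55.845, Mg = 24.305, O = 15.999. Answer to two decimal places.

60.69 wt%

Molar mass of (Mg₀.₁₉Fe₀.₈₁)₂SiO₄ = 0.38·24.305 + 1.62·55.845 + 1·28.085 + 4·15.999 = 191.786 g/mol.
Each formula unit contains 1.62 Fe, equivalent to 1.62/1 = 1.6200 mol FeO.
M(FeO) = 1×55.845 + 1×15.999 = 71.844 g/mol.
Mass of FeO per formula unit = 1.6200 × 71.844 = 116.387 g.
FeO wt% = 116.387 / 191.786 × 100 = 60.69%.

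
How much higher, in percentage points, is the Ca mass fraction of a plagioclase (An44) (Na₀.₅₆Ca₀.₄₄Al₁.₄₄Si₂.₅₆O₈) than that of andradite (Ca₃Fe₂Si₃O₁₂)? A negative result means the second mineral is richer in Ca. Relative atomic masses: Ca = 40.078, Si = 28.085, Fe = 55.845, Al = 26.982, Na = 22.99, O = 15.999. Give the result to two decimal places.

Ca in Na₀.₅₆Ca₀.₄₄Al₁.₄₄Si₂.₅₆O₈: molar mass 269.252 g/mol; 0.44×40.078 = 17.634 g → 6.55 wt%.
Ca in Ca₃Fe₂Si₃O₁₂: molar mass 508.167 g/mol; 3×40.078 = 120.234 g → 23.66 wt%.
Difference = 6.55 − 23.66 = -17.11 percentage points.

-17.11 percentage points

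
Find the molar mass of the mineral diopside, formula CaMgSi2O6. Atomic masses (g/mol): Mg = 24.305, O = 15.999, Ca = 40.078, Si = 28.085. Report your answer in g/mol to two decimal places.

The formula mass is the sum 1×40.078 + 1×24.305 + 2×28.085 + 6×15.999.

216.55 g/mol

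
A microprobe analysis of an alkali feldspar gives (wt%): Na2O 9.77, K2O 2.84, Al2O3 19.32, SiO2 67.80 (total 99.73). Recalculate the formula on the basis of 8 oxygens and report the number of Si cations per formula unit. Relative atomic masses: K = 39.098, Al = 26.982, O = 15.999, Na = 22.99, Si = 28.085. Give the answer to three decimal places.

2.996 Si apfu

Na2O: 9.77/61.979 = 0.15763 mol → 0.31526 mol Na, 0.15763 mol O.
K2O: 2.84/94.195 = 0.03015 mol → 0.06030 mol K, 0.03015 mol O.
Al2O3: 19.32/101.961 = 0.18948 mol → 0.37896 mol Al, 0.56844 mol O.
SiO2: 67.80/60.083 = 1.12844 mol → 1.12844 mol Si, 2.25688 mol O.
Total oxygen = 3.01310 mol. Normalization factor = 8/3.01310 = 2.65507.
Si per 8 O = 1.12844 × 2.65507 = 2.996.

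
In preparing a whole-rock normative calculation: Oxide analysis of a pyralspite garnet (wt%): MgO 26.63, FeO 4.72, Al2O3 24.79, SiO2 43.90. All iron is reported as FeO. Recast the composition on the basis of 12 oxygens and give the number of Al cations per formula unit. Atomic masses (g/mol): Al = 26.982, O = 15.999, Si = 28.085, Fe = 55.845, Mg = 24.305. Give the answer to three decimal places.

2.000 Al apfu

26.63 wt% MgO ÷ 40.304 g/mol = 0.66073 mol, giving 0.66073 Mg and 0.66073 O.
4.72 wt% FeO ÷ 71.844 g/mol = 0.06570 mol, giving 0.06570 Fe and 0.06570 O.
24.79 wt% Al2O3 ÷ 101.961 g/mol = 0.24313 mol, giving 0.48626 Al and 0.72939 O.
43.90 wt% SiO2 ÷ 60.083 g/mol = 0.73066 mol, giving 0.73066 Si and 1.46132 O.
Oxygen sums to 2.91714; scaling by 12/2.91714 = 4.11362 puts the formula on 12 O.
Al: 0.48626 × 4.11362 = 2.000 atoms per formula unit.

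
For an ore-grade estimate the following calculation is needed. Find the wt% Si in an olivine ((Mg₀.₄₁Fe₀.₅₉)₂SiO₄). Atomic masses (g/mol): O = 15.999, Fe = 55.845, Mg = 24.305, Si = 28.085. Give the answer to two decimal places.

15.79 weight percent

M((Mg₀.₄₁Fe₀.₅₉)₂SiO₄) = 177.908 g/mol.
Si contributes 1 × 28.085 = 28.085 g per mole.
28.085/177.908 = 0.1579 → 15.79%.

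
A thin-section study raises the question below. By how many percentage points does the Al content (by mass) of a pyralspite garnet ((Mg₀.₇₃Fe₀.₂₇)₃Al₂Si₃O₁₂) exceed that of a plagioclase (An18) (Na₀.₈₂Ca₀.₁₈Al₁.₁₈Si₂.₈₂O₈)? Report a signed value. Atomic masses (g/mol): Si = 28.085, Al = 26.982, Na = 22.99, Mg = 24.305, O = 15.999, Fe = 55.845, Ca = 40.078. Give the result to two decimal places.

First mineral: 53.964 g Al in 428.669 g formula = 12.59 wt% Al.
Second mineral: 31.839 g Al in 265.096 g formula = 12.01 wt% Al.
12.59% − 12.01% gives a difference of 0.58 percentage points.

0.58 percentage points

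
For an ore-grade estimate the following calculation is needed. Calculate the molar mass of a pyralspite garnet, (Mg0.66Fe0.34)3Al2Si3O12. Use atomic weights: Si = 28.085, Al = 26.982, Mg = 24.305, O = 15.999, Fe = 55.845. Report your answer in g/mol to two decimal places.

Mg: 1.98 × 24.305 = 48.1239
Fe: 1.02 × 55.845 = 56.9619
Al: 2 × 26.982 = 53.9640
Si: 3 × 28.085 = 84.2550
O: 12 × 15.999 = 191.9880
Summing the contributions gives the formula mass.

435.29 g/mol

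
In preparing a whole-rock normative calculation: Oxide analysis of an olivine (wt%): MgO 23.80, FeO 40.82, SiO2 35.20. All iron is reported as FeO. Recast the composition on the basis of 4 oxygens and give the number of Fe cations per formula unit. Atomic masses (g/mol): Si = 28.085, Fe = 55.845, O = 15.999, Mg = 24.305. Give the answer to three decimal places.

0.975 Fe apfu

MgO (M=40.304): mol = 0.59051; Mg = 0.59051, O = 0.59051.
FeO (M=71.844): mol = 0.56818; Fe = 0.56818, O = 0.56818.
SiO2 (M=60.083): mol = 0.58586; Si = 0.58586, O = 1.17172.
ΣO = 2.33041; factor = 4/ΣO = 1.71644.
Fe apfu = 0.56818 × 1.71644 = 0.975.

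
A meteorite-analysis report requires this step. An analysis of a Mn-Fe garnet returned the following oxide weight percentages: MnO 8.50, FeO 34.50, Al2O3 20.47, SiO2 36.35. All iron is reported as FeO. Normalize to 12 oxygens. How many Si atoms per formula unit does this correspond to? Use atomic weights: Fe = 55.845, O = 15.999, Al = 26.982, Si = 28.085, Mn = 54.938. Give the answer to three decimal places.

MnO (M=70.937): mol = 0.11982; Mn = 0.11982, O = 0.11982.
FeO (M=71.844): mol = 0.48021; Fe = 0.48021, O = 0.48021.
Al2O3 (M=101.961): mol = 0.20076; Al = 0.40152, O = 0.60228.
SiO2 (M=60.083): mol = 0.60500; Si = 0.60500, O = 1.21000.
ΣO = 2.41231; factor = 12/ΣO = 4.97449.
Si apfu = 0.60500 × 4.97449 = 3.010.

3.010 Si apfu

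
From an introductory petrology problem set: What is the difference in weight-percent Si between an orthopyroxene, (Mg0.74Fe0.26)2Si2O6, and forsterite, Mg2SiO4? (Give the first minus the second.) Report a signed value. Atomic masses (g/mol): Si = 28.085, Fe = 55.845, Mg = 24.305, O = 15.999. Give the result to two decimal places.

5.90 percentage points

M((Mg0.74Fe0.26)2Si2O6) = 217.175 g/mol, so wt% Si = 56.170/217.175 × 100 = 25.86%.
M(Mg2SiO4) = 140.691 g/mol, so wt% Si = 28.085/140.691 × 100 = 19.96%.
25.86 − 19.96 = 5.90 pp.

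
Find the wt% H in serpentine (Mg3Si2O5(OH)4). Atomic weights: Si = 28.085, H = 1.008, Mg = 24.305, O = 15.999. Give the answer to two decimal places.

1.46 wt%

Molar mass of Mg3Si2O5(OH)4: 3×24.305 + 2×28.085 + 9×15.999 + 4×1.008 = 277.108 g/mol.
Mass of H per formula unit: 4 × 1.008 = 4.032 g.
Weight fraction H = 4.032 / 277.108 = 0.0146.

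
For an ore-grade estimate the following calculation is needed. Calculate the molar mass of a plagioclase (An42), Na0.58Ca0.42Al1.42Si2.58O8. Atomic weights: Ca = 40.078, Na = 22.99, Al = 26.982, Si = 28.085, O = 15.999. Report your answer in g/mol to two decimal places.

The formula mass is the sum 0.58(22.99) + 0.42(40.078) + 1.42(26.982) + 2.58(28.085) + 8(15.999).

268.93 g/mol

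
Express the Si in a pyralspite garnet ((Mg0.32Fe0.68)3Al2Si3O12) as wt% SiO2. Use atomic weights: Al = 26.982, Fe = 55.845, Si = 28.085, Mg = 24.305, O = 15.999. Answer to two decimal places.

Molar mass of (Mg0.32Fe0.68)3Al2Si3O12 = 0.96×24.305 + 2.04×55.845 + 2×26.982 + 3×28.085 + 12×15.999 = 467.464 g/mol.
Each formula unit contains 3 Si, equivalent to 3/1 = 3.0000 mol SiO2.
M(SiO2) = 1×28.085 + 2×15.999 = 60.083 g/mol.
Mass of SiO2 per formula unit = 3.0000 × 60.083 = 180.249 g.
SiO2 wt% = 180.249 / 467.464 × 100 = 38.56%.

38.56 wt%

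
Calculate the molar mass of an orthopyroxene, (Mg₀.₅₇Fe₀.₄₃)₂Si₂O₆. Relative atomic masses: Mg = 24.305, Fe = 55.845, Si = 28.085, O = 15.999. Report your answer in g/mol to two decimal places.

227.90 g/mol

Mg: 1.14 × 24.305 = 27.7077
Fe: 0.86 × 55.845 = 48.0267
Si: 2 × 28.085 = 56.1700
O: 6 × 15.999 = 95.9940
Summing the contributions gives the formula mass.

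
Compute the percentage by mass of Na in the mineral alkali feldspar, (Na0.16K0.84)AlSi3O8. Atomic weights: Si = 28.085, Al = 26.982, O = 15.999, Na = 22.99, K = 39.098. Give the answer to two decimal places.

Formula mass = 0.16·22.99 + 0.84·39.098 + 1·26.982 + 3·28.085 + 8·15.999 = 275.750 g/mol, of which 3.678 g is Na.
So Na makes up 3.678/275.750 = 0.0133 of the mass, i.e. 1.33%.

1.33 mass %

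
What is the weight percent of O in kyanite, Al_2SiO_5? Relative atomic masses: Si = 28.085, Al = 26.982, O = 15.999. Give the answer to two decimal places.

49.37 mass %

Formula mass = 2·26.982 + 1·28.085 + 5·15.999 = 162.044 g/mol, of which 79.995 g is O.
So O makes up 79.995/162.044 = 0.4937 of the mass, i.e. 49.37%.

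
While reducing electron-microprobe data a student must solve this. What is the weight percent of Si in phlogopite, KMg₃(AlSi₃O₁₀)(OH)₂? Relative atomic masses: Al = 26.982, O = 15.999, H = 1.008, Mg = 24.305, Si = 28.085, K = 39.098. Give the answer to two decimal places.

M(KMg₃(AlSi₃O₁₀)(OH)₂) = 417.254 g/mol.
Si contributes 3 × 28.085 = 84.255 g per mole.
84.255/417.254 = 0.2019 → 20.19%.

20.19 mass %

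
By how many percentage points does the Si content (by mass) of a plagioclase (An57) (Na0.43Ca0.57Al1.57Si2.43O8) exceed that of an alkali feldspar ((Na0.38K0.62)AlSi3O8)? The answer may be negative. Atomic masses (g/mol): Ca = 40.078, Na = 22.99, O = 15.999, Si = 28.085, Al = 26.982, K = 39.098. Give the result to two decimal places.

-5.80 percentage points

M(Na0.43Ca0.57Al1.57Si2.43O8) = 271.330 g/mol, so wt% Si = 68.247/271.330 × 100 = 25.15%.
M((Na0.38K0.62)AlSi3O8) = 272.206 g/mol, so wt% Si = 84.255/272.206 × 100 = 30.95%.
25.15 − 30.95 = -5.80 pp.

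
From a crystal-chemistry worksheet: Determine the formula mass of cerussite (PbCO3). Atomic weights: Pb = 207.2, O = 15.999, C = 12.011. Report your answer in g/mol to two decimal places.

M = 1·207.2 + 1·12.011 + 3·15.999

267.21 g/mol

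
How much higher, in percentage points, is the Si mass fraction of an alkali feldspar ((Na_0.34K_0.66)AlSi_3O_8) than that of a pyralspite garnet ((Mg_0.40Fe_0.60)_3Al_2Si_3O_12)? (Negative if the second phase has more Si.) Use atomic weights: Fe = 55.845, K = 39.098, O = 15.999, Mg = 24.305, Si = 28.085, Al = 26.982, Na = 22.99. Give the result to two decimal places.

12.56 percentage points

Si in (Na_0.34K_0.66)AlSi_3O_8: molar mass 272.850 g/mol; 3×28.085 = 84.255 g → 30.88 wt%.
Si in (Mg_0.40Fe_0.60)_3Al_2Si_3O_12: molar mass 459.894 g/mol; 3×28.085 = 84.255 g → 18.32 wt%.
Difference = 30.88 − 18.32 = 12.56 percentage points.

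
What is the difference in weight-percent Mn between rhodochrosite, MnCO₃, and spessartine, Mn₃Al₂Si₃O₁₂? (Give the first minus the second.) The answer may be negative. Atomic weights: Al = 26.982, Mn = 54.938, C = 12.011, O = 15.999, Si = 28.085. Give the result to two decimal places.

14.50 percentage points

Mn in MnCO₃: molar mass 114.946 g/mol; 1×54.938 = 54.938 g → 47.79 wt%.
Mn in Mn₃Al₂Si₃O₁₂: molar mass 495.021 g/mol; 3×54.938 = 164.814 g → 33.29 wt%.
Difference = 47.79 − 33.29 = 14.50 percentage points.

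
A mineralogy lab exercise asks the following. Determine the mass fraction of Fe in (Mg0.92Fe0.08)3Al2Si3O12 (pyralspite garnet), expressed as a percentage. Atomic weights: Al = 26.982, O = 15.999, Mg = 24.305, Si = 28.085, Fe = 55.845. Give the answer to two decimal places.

Molar mass of (Mg0.92Fe0.08)3Al2Si3O12: 2.76×24.305 + 0.24×55.845 + 2×26.982 + 3×28.085 + 12×15.999 = 410.692 g/mol.
Mass of Fe per formula unit: 0.24 × 55.845 = 13.403 g.
Weight fraction Fe = 13.403 / 410.692 = 0.0326.

3.26 mass %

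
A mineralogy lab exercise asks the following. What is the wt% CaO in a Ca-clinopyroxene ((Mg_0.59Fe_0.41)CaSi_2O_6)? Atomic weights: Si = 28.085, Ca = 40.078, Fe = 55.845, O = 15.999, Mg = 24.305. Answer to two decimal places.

M((Mg_0.59Fe_0.41)CaSi_2O_6) = 229.478 g/mol; M(CaO) = 56.077 g/mol.
Moles CaO per formula unit = 1 Ca ÷ 1 = 1.0000.
CaO fraction = (1.0000 × 56.077) / 229.478 = 56.077/229.478 = 0.2444.

24.44 wt%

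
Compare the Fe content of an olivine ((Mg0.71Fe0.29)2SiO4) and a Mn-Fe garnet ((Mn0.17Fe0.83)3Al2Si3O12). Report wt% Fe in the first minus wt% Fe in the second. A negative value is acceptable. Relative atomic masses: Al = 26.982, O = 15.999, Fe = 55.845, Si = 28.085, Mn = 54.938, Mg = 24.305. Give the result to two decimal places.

First mineral: 32.390 g Fe in 158.984 g formula = 20.37 wt% Fe.
Second mineral: 139.054 g Fe in 497.279 g formula = 27.96 wt% Fe.
20.37% − 27.96% gives a difference of -7.59 percentage points.

-7.59 percentage points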